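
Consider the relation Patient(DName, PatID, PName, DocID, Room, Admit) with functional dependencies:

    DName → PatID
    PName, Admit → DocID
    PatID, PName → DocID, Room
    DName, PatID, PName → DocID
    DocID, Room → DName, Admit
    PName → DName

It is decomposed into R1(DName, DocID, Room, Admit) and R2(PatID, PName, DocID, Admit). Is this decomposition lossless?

No

Common attributes: R1 ∩ R2 = {DocID, Admit}.
No dependency enlarges {DocID, Admit}, so (DocID, Admit)⁺ = {DocID, Admit}.
The closure contains neither all of R1 = {DName, DocID, Room, Admit} nor all of R2 = {PatID, PName, DocID, Admit}, so the common attributes are not a superkey of either fragment. The join is lossy.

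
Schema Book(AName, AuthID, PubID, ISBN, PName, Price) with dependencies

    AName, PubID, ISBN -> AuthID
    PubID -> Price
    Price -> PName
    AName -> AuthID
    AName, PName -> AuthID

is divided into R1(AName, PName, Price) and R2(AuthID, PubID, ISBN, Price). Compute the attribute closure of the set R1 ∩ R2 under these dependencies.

R1 ∩ R2 = {Price}.
Price → PName applies, adding PName
Closure: {PName, Price}.

PName, Price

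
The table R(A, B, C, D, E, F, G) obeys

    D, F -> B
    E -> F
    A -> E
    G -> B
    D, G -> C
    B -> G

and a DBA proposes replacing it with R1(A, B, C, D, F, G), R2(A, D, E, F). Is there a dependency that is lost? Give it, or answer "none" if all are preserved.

D, F → B lies within R1.
E → F lies within R2.
A → E lies within R2.
G → B lies within R1.
D, G → C lies within R1.
B → G lies within R1.
Every dependency is enforceable on the fragments, so the decomposition is dependency-preserving.

none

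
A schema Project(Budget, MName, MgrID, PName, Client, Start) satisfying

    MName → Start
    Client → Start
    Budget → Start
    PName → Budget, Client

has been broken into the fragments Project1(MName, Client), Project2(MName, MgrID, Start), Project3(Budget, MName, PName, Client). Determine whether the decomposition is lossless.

No

Chase test. Columns are Budget, MName, MgrID, PName, Client, Start; row i has aⱼ where attribute j ∈ Projecti, else bᵢⱼ.
Initial tableau (one row per fragment):
  row 1: b11 a2 b13 b14 a5 b16
  row 2: b21 a2 a3 b24 b25 a6
  row 3: a1 a2 b33 a4 a5 b36
Rows 1 and 2 agree on MName; apply MName→Start and equate their Start entries.
Rows 1 and 3 agree on MName; apply MName→Start and equate their Start entries.
No row becomes fully distinguished — the join is lossy.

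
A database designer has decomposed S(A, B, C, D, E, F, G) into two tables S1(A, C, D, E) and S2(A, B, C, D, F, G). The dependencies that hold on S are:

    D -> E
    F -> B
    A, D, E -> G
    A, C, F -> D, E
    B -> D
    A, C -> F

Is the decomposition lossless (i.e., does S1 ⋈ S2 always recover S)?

Yes

Common attributes: S1 ∩ S2 = {A, C, D}.
Closure of {A, C, D}: D → E applies, adding E; A, D, E → G applies, adding G; A, C → F applies, adding F; F → B applies, adding B. So (A, C, D)⁺ = {A, B, C, D, E, F, G}.
This closure contains every attribute of S1, so S1 ∩ S2 → S1. The join is lossless.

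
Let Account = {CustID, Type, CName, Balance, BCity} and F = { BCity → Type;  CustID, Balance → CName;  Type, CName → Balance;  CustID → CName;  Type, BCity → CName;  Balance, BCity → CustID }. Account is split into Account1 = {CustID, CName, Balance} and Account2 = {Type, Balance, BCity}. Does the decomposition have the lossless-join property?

Common attributes: Account1 ∩ Account2 = {Balance}.
No dependency enlarges {Balance}, so (Balance)⁺ = {Balance}.
The closure contains neither all of Account1 = {CustID, CName, Balance} nor all of Account2 = {Type, Balance, BCity}, so the common attributes are not a superkey of either fragment. The join is lossy.

No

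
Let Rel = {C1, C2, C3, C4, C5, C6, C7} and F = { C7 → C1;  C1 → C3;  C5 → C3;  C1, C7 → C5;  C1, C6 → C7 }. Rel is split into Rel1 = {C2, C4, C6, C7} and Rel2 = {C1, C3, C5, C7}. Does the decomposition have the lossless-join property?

Common attributes: Rel1 ∩ Rel2 = {C7}.
Closure of {C7}: C7 → C1 applies, adding C1; C1 → C3 applies, adding C3; C1, C7 → C5 applies, adding C5. So (C7)⁺ = {C1, C3, C5, C7}.
This closure contains every attribute of Rel2, so Rel1 ∩ Rel2 → Rel2. The join is lossless.

Yes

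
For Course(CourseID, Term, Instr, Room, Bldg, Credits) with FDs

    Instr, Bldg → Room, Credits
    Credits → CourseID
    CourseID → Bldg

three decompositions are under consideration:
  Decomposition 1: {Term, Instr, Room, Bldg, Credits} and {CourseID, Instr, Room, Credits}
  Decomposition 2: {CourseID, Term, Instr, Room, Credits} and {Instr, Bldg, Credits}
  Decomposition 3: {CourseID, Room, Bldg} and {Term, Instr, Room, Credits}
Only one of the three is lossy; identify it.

Decomposition 3

Decomposition 1: common = {Instr, Room, Credits}, closure = {CourseID, Instr, Room, Bldg, Credits} → lossless.
Decomposition 2: common = {Instr, Credits}, closure = {CourseID, Instr, Room, Bldg, Credits} → lossless.
Decomposition 3: common = {Room}, closure = {Room} → lossy.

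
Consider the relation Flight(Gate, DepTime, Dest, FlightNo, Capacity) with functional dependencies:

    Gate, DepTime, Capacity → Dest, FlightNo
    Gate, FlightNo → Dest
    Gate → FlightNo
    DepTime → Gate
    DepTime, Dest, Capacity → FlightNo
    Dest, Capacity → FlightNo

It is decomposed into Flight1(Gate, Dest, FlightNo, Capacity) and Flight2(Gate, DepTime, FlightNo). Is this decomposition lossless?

No

Common attributes: Flight1 ∩ Flight2 = {Gate, FlightNo}.
Closure of {Gate, FlightNo}: Gate, FlightNo → Dest applies, adding Dest. So (Gate, FlightNo)⁺ = {Gate, Dest, FlightNo}.
The closure contains neither all of Flight1 = {Gate, Dest, FlightNo, Capacity} nor all of Flight2 = {Gate, DepTime, FlightNo}, so the common attributes are not a superkey of either fragment. The join is lossy.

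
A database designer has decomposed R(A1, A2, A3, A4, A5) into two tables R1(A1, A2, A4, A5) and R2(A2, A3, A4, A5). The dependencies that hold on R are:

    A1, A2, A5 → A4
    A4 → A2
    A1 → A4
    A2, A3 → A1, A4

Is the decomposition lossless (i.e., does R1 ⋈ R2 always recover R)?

No

Common attributes: R1 ∩ R2 = {A2, A4, A5}.
No dependency enlarges {A2, A4, A5}, so (A2, A4, A5)⁺ = {A2, A4, A5}.
The closure contains neither all of R1 = {A1, A2, A4, A5} nor all of R2 = {A2, A3, A4, A5}, so the common attributes are not a superkey of either fragment. The join is lossy.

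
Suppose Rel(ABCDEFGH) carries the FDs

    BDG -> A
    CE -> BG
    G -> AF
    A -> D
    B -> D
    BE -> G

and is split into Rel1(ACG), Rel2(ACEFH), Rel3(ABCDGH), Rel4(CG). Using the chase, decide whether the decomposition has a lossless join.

No

Chase test. Columns are ABCDEFGH; row i has aⱼ where attribute j ∈ Reli, else bᵢⱼ.
Initial tableau (one row per fragment):
  row 1: a1 b12 a3 b14 b15 b16 a7 b18
  row 2: a1 b22 a3 b24 a5 a6 b27 a8
  row 3: a1 a2 a3 a4 b35 b36 a7 a8
  row 4: b41 b42 a3 b44 b45 b46 a7 b48
Rows 1 and 3 agree on G; apply G→AF and equate their AF entries.
Rows 1 and 4 agree on G; apply G→AF and equate their AF entries.
Rows 1 and 2 agree on A; apply A→D and equate their D entries.
Rows 1 and 3 agree on A; apply A→D and equate their D entries.
Rows 1 and 4 agree on A; apply A→D and equate their D entries.
No row becomes fully distinguished — the join is lossy.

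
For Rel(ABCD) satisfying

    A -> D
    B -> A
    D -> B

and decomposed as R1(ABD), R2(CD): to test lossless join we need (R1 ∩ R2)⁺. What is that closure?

R1 ∩ R2 = {D}.
D → B applies, adding B
B → A applies, adding A
Closure: {ABD}.

ABD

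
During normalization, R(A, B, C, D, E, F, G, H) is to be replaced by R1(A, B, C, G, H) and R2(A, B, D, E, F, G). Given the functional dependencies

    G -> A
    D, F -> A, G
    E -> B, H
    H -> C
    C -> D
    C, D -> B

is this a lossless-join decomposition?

No

Common attributes: R1 ∩ R2 = {A, B, G}.
No dependency enlarges {A, B, G}, so (A, B, G)⁺ = {A, B, G}.
The closure contains neither all of R1 = {A, B, C, G, H} nor all of R2 = {A, B, D, E, F, G}, so the common attributes are not a superkey of either fragment. The join is lossy.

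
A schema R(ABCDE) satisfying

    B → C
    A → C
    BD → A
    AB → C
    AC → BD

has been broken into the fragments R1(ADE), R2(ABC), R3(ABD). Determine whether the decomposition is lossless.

Chase test. Columns are ABCDE; row i has aⱼ where attribute j ∈ Ri, else bᵢⱼ.
Initial tableau (one row per fragment):
  row 1: a1 b12 b13 a4 a5
  row 2: a1 a2 a3 b24 b25
  row 3: a1 a2 b33 a4 b35
Rows 2 and 3 agree on B; apply B→C and equate their C entries.
Rows 1 and 2 agree on A; apply A→C and equate their C entries.
Rows 1 and 2 agree on AC; apply AC→BD and equate their BD entries.
Row 1 is now all distinguished symbols — the join is lossless.

Yes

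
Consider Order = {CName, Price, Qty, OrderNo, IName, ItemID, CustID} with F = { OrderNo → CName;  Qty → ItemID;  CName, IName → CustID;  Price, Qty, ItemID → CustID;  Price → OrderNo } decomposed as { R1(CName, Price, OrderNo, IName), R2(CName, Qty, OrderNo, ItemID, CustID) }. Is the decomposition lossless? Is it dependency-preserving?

Lossless test: (CName, OrderNo)⁺ = {CName, OrderNo}, which is a superkey of neither fragment — lossy.
Dependency preservation: the restricted closure of {CName, IName} across the fragments never reaches {CustID}, so CName, IName → CustID cannot be enforced without a join — not preserved.

lossy and not dependency-preserving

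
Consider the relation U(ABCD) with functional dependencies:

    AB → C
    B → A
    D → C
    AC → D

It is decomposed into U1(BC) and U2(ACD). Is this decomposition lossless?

Common attributes: U1 ∩ U2 = {C}.
No dependency enlarges {C}, so (C)⁺ = {C}.
The closure contains neither all of U1 = {BC} nor all of U2 = {ACD}, so the common attributes are not a superkey of either fragment. The join is lossy.

No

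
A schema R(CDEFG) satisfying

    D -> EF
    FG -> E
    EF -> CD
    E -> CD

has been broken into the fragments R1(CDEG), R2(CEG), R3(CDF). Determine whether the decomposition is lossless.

Chase test. Columns are CDEFG; row i has aⱼ where attribute j ∈ Ri, else bᵢⱼ.
Initial tableau (one row per fragment):
  row 1: a1 a2 a3 b14 a5
  row 2: a1 b22 a3 b24 a5
  row 3: a1 a2 b33 a4 b35
Rows 1 and 3 agree on D; apply D→EF and equate their EF entries.
Rows 1 and 2 agree on E; apply E→CD and equate their CD entries.
Rows 1 and 2 agree on D; apply D→EF and equate their EF entries.
Row 1 is now all distinguished symbols — the join is lossless.

Yes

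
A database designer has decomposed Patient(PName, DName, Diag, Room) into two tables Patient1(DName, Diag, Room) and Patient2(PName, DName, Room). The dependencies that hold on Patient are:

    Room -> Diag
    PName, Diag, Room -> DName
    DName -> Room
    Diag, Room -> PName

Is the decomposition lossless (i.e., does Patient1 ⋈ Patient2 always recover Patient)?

Common attributes: Patient1 ∩ Patient2 = {DName, Room}.
Closure of {DName, Room}: Room → Diag applies, adding Diag; Diag, Room → PName applies, adding PName. So (DName, Room)⁺ = {PName, DName, Diag, Room}.
This closure contains every attribute of Patient1, so Patient1 ∩ Patient2 → Patient1. The join is lossless.

Yes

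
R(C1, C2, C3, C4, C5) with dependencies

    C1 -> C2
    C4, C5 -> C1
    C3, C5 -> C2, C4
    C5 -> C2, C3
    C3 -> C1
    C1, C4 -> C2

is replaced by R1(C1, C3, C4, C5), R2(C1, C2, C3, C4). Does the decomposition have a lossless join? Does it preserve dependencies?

lossless and dependency-preserving

Lossless test: (C1, C3, C4)⁺ = {C1, C2, C3, C4}, which contains all of one fragment — lossless.
Dependency preservation: C3, C5 → C2, C4; C5 → C2, C3 are not contained in any single fragment, but the restricted closure of each left-hand side across the fragments still reaches the right-hand side; the remaining FDs each lie inside some fragment. All dependencies are preserved.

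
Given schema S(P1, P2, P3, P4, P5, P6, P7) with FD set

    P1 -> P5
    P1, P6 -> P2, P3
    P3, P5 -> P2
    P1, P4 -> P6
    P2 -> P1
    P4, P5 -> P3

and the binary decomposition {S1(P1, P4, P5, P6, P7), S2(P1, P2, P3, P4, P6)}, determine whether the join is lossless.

Common attributes: S1 ∩ S2 = {P1, P4, P6}.
Closure of {P1, P4, P6}: P1 → P5 applies, adding P5; P1, P6 → P2, P3 applies, adding P2, P3. So (P1, P4, P6)⁺ = {P1, P2, P3, P4, P5, P6}.
This closure contains every attribute of S2, so S1 ∩ S2 → S2. The join is lossless.

Yes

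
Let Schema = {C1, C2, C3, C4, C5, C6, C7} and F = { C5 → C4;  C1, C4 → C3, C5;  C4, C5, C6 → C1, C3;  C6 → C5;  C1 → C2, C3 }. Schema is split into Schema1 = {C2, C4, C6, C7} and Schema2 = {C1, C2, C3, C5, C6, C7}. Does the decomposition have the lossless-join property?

Yes

Common attributes: Schema1 ∩ Schema2 = {C2, C6, C7}.
Closure of {C2, C6, C7}: C6 → C5 applies, adding C5; C5 → C4 applies, adding C4; C4, C5, C6 → C1, C3 applies, adding C1, C3. So (C2, C6, C7)⁺ = {C1, C2, C3, C4, C5, C6, C7}.
This closure contains every attribute of Schema1, so Schema1 ∩ Schema2 → Schema1. The join is lossless.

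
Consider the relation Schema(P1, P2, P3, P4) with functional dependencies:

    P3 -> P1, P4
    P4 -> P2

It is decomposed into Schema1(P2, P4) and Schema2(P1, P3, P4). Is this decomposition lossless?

Common attributes: Schema1 ∩ Schema2 = {P4}.
Closure of {P4}: P4 → P2 applies, adding P2. So (P4)⁺ = {P2, P4}.
This closure contains every attribute of Schema1, so Schema1 ∩ Schema2 → Schema1. The join is lossless.

Yes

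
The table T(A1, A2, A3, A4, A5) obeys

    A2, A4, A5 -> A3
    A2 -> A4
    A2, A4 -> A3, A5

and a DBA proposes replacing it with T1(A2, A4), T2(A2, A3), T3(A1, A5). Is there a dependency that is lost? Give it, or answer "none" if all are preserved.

Check A2, A4 → A3, A5: no single fragment contains all of {A2, A3, A4, A5}, and the restricted closure of {A2, A4} across the fragments never reaches {A3, A5}.
A2, A4, A5 → A3 is preserved.
A2 → A4 is preserved.

A2, A4 -> A3, A5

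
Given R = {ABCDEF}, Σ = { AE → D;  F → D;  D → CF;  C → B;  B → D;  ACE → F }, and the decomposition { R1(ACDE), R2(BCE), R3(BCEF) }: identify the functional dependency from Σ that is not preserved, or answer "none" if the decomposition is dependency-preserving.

none

AE → D lies within R1.
F → D: restricted closure across fragments reaches D.
D → CF: restricted closure across fragments reaches CF.
C → B lies within R2.
B → D: restricted closure across fragments reaches D.
ACE → F: restricted closure across fragments reaches F.
Every dependency is enforceable on the fragments, so the decomposition is dependency-preserving.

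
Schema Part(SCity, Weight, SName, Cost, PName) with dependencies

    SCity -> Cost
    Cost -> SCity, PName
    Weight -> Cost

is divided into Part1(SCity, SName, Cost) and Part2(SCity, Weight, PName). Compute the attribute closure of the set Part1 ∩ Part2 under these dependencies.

SCity, Cost, PName

Part1 ∩ Part2 = {SCity}.
SCity → Cost applies, adding Cost
Cost → SCity, PName applies, adding PName
Closure: {SCity, Cost, PName}.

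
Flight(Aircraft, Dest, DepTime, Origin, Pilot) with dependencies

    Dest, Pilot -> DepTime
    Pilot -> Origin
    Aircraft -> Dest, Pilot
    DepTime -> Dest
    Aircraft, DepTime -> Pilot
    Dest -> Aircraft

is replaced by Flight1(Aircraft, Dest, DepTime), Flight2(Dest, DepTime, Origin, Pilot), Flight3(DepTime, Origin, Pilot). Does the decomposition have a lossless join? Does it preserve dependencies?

lossless and dependency-preserving

Lossless test (chase): Rows 1 and 3 agree on DepTime; apply DepTime→Dest and equate their Dest entries. Rows 1 and 2 agree on Dest; apply Dest→Aircraft and equate their Aircraft entries. Rows 1 and 3 agree on Dest; apply Dest→Aircraft and equate their Aircraft entries. Rows 1 and 2 agree on Aircraft; apply Aircraft→Dest, Pilot and equate their Dest, Pilot entries. Rows 1 and 2 agree on Pilot; apply Pilot→Origin and equate their Origin entries. Row 1 is now all distinguished symbols — the join is lossless.
Dependency preservation: Aircraft → Dest, Pilot; Aircraft, DepTime → Pilot are not contained in any single fragment, but the restricted closure of each left-hand side across the fragments still reaches the right-hand side; the remaining FDs each lie inside some fragment. All dependencies are preserved.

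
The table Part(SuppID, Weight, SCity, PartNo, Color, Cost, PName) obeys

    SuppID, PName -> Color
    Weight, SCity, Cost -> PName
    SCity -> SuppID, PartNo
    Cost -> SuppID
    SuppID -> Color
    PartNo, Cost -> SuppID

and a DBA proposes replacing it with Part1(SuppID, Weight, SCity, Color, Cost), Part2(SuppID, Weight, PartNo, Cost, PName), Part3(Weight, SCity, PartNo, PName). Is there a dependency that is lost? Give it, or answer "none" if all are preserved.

Weight, SCity, Cost -> PName

Check Weight, SCity, Cost → PName: no single fragment contains all of {Weight, SCity, Cost, PName}, and the restricted closure of {Weight, SCity, Cost} across the fragments never reaches {PName}.
SuppID, PName → Color is preserved.
SCity → SuppID, PartNo is preserved.
Cost → SuppID is preserved.
SuppID → Color is preserved.
PartNo, Cost → SuppID is preserved.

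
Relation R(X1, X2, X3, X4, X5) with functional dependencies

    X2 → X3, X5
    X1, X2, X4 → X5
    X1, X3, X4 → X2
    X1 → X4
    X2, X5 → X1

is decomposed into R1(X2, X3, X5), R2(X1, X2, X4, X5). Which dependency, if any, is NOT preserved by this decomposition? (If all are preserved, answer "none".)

Check X1, X3, X4 → X2: no single fragment contains all of {X1, X2, X3, X4}, and the restricted closure of {X1, X3, X4} across the fragments never reaches {X2}.
X2 → X3, X5 is preserved.
X1, X2, X4 → X5 is preserved.
X1 → X4 is preserved.
X2, X5 → X1 is preserved.

X1, X3, X4 → X2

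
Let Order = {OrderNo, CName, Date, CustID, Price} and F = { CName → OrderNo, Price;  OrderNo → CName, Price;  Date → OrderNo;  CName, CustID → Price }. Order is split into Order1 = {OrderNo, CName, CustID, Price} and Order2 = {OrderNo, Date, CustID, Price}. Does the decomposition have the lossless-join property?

Yes

Common attributes: Order1 ∩ Order2 = {OrderNo, CustID, Price}.
Closure of {OrderNo, CustID, Price}: OrderNo → CName, Price applies, adding CName. So (OrderNo, CustID, Price)⁺ = {OrderNo, CName, CustID, Price}.
This closure contains every attribute of Order1, so Order1 ∩ Order2 → Order1. The join is lossless.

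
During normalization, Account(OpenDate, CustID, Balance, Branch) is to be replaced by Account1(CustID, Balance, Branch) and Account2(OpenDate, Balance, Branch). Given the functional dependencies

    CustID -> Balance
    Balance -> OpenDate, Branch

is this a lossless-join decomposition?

Common attributes: Account1 ∩ Account2 = {Balance, Branch}.
Closure of {Balance, Branch}: Balance → OpenDate, Branch applies, adding OpenDate. So (Balance, Branch)⁺ = {OpenDate, Balance, Branch}.
This closure contains every attribute of Account2, so Account1 ∩ Account2 → Account2. The join is lossless.

Yes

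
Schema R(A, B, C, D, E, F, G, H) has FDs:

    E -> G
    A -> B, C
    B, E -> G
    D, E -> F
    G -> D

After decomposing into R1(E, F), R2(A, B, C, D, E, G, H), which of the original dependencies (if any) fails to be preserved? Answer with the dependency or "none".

none

E → G lies within R2.
A → B, C lies within R2.
B, E → G lies within R2.
D, E → F: restricted closure across fragments reaches F.
G → D lies within R2.
Every dependency is enforceable on the fragments, so the decomposition is dependency-preserving.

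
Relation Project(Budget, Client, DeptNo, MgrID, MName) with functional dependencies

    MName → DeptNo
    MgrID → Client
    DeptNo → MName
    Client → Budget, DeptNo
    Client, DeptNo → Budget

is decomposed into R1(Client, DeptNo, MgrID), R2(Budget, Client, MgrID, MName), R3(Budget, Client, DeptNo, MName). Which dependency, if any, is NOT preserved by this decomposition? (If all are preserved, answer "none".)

MName → DeptNo lies within R3.
MgrID → Client lies within R1.
DeptNo → MName lies within R3.
Client → Budget, DeptNo lies within R3.
Client, DeptNo → Budget lies within R3.
Every dependency is enforceable on the fragments, so the decomposition is dependency-preserving.

none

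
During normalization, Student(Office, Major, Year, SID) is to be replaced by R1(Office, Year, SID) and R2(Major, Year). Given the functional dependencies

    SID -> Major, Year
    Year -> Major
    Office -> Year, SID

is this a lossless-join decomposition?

Common attributes: R1 ∩ R2 = {Year}.
Closure of {Year}: Year → Major applies, adding Major. So (Year)⁺ = {Major, Year}.
This closure contains every attribute of R2, so R1 ∩ R2 → R2. The join is lossless.

Yes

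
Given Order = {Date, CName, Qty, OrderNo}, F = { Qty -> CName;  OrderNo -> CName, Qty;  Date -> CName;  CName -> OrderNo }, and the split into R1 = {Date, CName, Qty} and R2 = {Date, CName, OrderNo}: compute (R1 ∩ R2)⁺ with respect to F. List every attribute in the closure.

R1 ∩ R2 = {Date, CName}.
CName → OrderNo applies, adding OrderNo
OrderNo → CName, Qty applies, adding Qty
Closure: {Date, CName, Qty, OrderNo}.

Date, CName, Qty, OrderNo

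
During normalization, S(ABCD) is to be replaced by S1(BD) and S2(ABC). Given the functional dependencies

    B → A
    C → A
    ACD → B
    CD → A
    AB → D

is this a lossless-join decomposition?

Common attributes: S1 ∩ S2 = {B}.
Closure of {B}: B → A applies, adding A; AB → D applies, adding D. So (B)⁺ = {ABD}.
This closure contains every attribute of S1, so S1 ∩ S2 → S1. The join is lossless.

Yes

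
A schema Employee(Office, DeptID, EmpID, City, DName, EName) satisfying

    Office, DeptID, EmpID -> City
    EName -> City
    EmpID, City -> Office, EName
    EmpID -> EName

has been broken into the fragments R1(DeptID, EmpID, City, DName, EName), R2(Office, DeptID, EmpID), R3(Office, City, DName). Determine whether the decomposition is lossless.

Yes

Chase test. Columns are Office, DeptID, EmpID, City, DName, EName; row i has aⱼ where attribute j ∈ Ri, else bᵢⱼ.
Initial tableau (one row per fragment):
  row 1: b11 a2 a3 a4 a5 a6
  row 2: a1 a2 a3 b24 b25 b26
  row 3: a1 b32 b33 a4 a5 b36
Rows 1 and 2 agree on EmpID; apply EmpID→EName and equate their EName entries.
Rows 1 and 2 agree on EName; apply EName→City and equate their City entries.
Rows 1 and 2 agree on EmpID, City; apply EmpID, City→Office, EName and equate their Office, EName entries.
Row 1 is now all distinguished symbols — the join is lossless.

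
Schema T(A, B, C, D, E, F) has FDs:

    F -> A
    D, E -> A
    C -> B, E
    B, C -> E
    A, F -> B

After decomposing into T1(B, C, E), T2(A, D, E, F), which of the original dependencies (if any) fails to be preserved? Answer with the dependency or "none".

Check A, F → B: no single fragment contains all of {A, B, F}, and the restricted closure of {A, F} across the fragments never reaches {B}.
F → A is preserved.
D, E → A is preserved.
C → B, E is preserved.
B, C → E is preserved.

A, F -> B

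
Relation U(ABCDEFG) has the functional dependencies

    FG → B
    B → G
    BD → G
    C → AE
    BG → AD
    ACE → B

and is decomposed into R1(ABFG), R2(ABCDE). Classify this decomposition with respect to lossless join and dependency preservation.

lossy but dependency-preserving

Lossless test: (AB)⁺ = {ABDG}, which is a superkey of neither fragment — lossy.
Dependency preservation: BD → G; BG → AD are not contained in any single fragment, but the restricted closure of each left-hand side across the fragments still reaches the right-hand side; the remaining FDs each lie inside some fragment. All dependencies are preserved.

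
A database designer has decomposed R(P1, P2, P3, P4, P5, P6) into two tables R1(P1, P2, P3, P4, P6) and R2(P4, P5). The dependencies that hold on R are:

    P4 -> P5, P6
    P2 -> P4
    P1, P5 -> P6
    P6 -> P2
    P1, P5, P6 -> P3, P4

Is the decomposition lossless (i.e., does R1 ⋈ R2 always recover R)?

Yes

Common attributes: R1 ∩ R2 = {P4}.
Closure of {P4}: P4 → P5, P6 applies, adding P5, P6; P6 → P2 applies, adding P2. So (P4)⁺ = {P2, P4, P5, P6}.
This closure contains every attribute of R2, so R1 ∩ R2 → R2. The join is lossless.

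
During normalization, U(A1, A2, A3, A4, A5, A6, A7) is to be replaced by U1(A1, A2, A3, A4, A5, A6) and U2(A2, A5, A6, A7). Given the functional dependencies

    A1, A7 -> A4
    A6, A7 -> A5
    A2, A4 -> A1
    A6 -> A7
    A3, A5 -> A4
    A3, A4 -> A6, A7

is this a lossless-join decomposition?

Common attributes: U1 ∩ U2 = {A2, A5, A6}.
Closure of {A2, A5, A6}: A6 → A7 applies, adding A7. So (A2, A5, A6)⁺ = {A2, A5, A6, A7}.
This closure contains every attribute of U2, so U1 ∩ U2 → U2. The join is lossless.

Yes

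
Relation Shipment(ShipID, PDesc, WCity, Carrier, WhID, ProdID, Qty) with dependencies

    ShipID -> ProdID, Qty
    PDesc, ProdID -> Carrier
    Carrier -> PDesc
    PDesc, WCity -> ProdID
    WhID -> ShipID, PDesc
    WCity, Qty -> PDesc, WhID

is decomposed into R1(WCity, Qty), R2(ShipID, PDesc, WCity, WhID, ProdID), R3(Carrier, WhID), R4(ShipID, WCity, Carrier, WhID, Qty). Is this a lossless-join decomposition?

Chase test. Columns are ShipID, PDesc, WCity, Carrier, WhID, ProdID, Qty; row i has aⱼ where attribute j ∈ Ri, else bᵢⱼ.
Initial tableau (one row per fragment):
  row 1: b11 b12 a3 b14 b15 b16 a7
  row 2: a1 a2 a3 b24 a5 a6 b27
  row 3: b31 b32 b33 a4 a5 b36 b37
  row 4: a1 b42 a3 a4 a5 b46 a7
Rows 2 and 4 agree on ShipID; apply ShipID→ProdID, Qty and equate their ProdID, Qty entries.
Rows 3 and 4 agree on Carrier; apply Carrier→PDesc and equate their PDesc entries.
Rows 2 and 3 agree on WhID; apply WhID→ShipID, PDesc and equate their ShipID, PDesc entries.
Rows 1 and 2 agree on WCity, Qty; apply WCity, Qty→PDesc, WhID and equate their PDesc, WhID entries.
Rows 2 and 3 agree on ShipID; apply ShipID→ProdID, Qty and equate their ProdID, Qty entries.
Rows 2 and 3 agree on PDesc, ProdID; apply PDesc, ProdID→Carrier and equate their Carrier entries.
Rows 1 and 2 agree on PDesc, WCity; apply PDesc, WCity→ProdID and equate their ProdID entries.
Rows 1 and 2 agree on WhID; apply WhID→ShipID, PDesc and equate their ShipID, PDesc entries.
Rows 1 and 2 agree on PDesc, ProdID; apply PDesc, ProdID→Carrier and equate their Carrier entries.
Row 1 is now all distinguished symbols — the join is lossless.

Yes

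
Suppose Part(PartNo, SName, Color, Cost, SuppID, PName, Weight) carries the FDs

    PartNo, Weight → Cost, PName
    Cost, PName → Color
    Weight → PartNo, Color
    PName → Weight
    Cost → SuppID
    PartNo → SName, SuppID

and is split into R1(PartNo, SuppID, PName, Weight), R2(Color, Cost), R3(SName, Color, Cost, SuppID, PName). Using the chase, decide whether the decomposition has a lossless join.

Chase test. Columns are PartNo, SName, Color, Cost, SuppID, PName, Weight; row i has aⱼ where attribute j ∈ Ri, else bᵢⱼ.
Initial tableau (one row per fragment):
  row 1: a1 b12 b13 b14 a5 a6 a7
  row 2: b21 b22 a3 a4 b25 b26 b27
  row 3: b31 a2 a3 a4 a5 a6 b37
Rows 1 and 3 agree on PName; apply PName→Weight and equate their Weight entries.
Rows 2 and 3 agree on Cost; apply Cost→SuppID and equate their SuppID entries.
Rows 1 and 3 agree on Weight; apply Weight→PartNo, Color and equate their PartNo, Color entries.
Rows 1 and 3 agree on PartNo; apply PartNo→SName, SuppID and equate their SName, SuppID entries.
Rows 1 and 3 agree on PartNo, Weight; apply PartNo, Weight→Cost, PName and equate their Cost, PName entries.
Row 1 is now all distinguished symbols — the join is lossless.

Yes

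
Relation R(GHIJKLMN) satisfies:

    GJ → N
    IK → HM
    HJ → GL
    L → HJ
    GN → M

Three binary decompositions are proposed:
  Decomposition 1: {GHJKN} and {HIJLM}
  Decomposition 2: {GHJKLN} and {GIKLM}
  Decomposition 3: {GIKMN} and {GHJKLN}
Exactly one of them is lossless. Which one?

Decomposition 2

Decomposition 1: common = {HJ}, closure = {GHJLMN} → lossy.
Decomposition 2: common = {GKL}, closure = {GHJKLMN} → lossless.
Decomposition 3: common = {GKN}, closure = {GKMN} → lossy.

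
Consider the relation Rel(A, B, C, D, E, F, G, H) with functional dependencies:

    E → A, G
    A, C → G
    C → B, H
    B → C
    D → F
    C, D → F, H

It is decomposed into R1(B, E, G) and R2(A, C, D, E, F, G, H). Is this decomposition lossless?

Common attributes: R1 ∩ R2 = {E, G}.
Closure of {E, G}: E → A, G applies, adding A. So (E, G)⁺ = {A, E, G}.
The closure contains neither all of R1 = {B, E, G} nor all of R2 = {A, C, D, E, F, G, H}, so the common attributes are not a superkey of either fragment. The join is lossy.

No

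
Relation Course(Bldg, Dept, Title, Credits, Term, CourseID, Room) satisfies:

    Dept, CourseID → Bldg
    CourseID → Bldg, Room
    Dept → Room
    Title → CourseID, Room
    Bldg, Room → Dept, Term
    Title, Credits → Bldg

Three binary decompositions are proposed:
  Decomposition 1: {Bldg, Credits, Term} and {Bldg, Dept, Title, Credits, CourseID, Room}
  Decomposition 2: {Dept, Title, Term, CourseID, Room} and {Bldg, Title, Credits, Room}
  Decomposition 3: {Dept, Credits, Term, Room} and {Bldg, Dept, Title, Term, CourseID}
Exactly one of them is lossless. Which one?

Decomposition 1: common = {Bldg, Credits}, closure = {Bldg, Credits} → lossy.
Decomposition 2: common = {Title, Room}, closure = {Bldg, Dept, Title, Term, CourseID, Room} → lossless.
Decomposition 3: common = {Dept, Term}, closure = {Dept, Term, Room} → lossy.

Decomposition 2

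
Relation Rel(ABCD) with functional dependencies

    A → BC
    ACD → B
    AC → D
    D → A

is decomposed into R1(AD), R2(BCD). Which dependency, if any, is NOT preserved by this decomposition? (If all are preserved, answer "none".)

A → BC: restricted closure across fragments reaches BC.
ACD → B: restricted closure across fragments reaches B.
AC → D: restricted closure across fragments reaches D.
D → A lies within R1.
Every dependency is enforceable on the fragments, so the decomposition is dependency-preserving.

none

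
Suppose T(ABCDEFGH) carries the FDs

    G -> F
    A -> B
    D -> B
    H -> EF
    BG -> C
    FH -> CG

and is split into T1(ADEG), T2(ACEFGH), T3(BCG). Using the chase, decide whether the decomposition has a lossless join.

Chase test. Columns are ABCDEFGH; row i has aⱼ where attribute j ∈ Ti, else bᵢⱼ.
Initial tableau (one row per fragment):
  row 1: a1 b12 b13 a4 a5 b16 a7 b18
  row 2: a1 b22 a3 b24 a5 a6 a7 a8
  row 3: b31 a2 a3 b34 b35 b36 a7 b38
Rows 1 and 2 agree on G; apply G→F and equate their F entries.
Rows 1 and 3 agree on G; apply G→F and equate their F entries.
Rows 1 and 2 agree on A; apply A→B and equate their B entries.
Rows 1 and 2 agree on BG; apply BG→C and equate their C entries.
No row becomes fully distinguished — the join is lossy.

No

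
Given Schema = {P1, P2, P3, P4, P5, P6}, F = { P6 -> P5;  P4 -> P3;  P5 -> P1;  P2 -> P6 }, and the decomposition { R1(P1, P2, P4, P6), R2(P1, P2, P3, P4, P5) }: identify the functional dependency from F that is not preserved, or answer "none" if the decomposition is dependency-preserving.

P6 -> P5

Check P6 → P5: no single fragment contains all of {P5, P6}, and the restricted closure of {P6} across the fragments never reaches {P5}.
P4 → P3 is preserved.
P5 → P1 is preserved.
P2 → P6 is preserved.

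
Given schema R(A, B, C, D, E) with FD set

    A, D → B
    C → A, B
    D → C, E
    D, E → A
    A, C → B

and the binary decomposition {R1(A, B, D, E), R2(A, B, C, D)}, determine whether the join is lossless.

Common attributes: R1 ∩ R2 = {A, B, D}.
Closure of {A, B, D}: D → C, E applies, adding C, E. So (A, B, D)⁺ = {A, B, C, D, E}.
This closure contains every attribute of R1, so R1 ∩ R2 → R1. The join is lossless.

Yes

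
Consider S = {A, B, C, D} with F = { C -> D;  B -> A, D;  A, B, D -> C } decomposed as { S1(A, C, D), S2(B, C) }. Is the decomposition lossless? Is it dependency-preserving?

Lossless test: (C)⁺ = {C, D}, which is a superkey of neither fragment — lossy.
Dependency preservation: the restricted closure of {B} across the fragments never reaches {A, D}, so B → A, D cannot be enforced without a join — not preserved.

lossy and not dependency-preserving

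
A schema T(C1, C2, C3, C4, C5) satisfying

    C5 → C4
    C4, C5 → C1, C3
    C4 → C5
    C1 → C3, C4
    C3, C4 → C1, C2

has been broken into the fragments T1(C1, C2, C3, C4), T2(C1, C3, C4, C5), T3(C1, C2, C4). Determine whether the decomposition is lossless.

Yes

Chase test. Columns are C1, C2, C3, C4, C5; row i has aⱼ where attribute j ∈ Ti, else bᵢⱼ.
Initial tableau (one row per fragment):
  row 1: a1 a2 a3 a4 b15
  row 2: a1 b22 a3 a4 a5
  row 3: a1 a2 b33 a4 b35
Rows 1 and 2 agree on C4; apply C4→C5 and equate their C5 entries.
Rows 1 and 3 agree on C4; apply C4→C5 and equate their C5 entries.
Rows 1 and 3 agree on C1; apply C1→C3, C4 and equate their C3, C4 entries.
Rows 1 and 2 agree on C3, C4; apply C3, C4→C1, C2 and equate their C1, C2 entries.
Row 1 is now all distinguished symbols — the join is lossless.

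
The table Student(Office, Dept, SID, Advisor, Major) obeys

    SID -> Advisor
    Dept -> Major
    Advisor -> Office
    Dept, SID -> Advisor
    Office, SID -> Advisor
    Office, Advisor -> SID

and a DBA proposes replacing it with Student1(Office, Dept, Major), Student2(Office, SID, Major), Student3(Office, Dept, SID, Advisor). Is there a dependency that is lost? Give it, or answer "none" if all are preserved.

SID → Advisor lies within Student3.
Dept → Major lies within Student1.
Advisor → Office lies within Student3.
Dept, SID → Advisor lies within Student3.
Office, SID → Advisor lies within Student3.
Office, Advisor → SID lies within Student3.
Every dependency is enforceable on the fragments, so the decomposition is dependency-preserving.

none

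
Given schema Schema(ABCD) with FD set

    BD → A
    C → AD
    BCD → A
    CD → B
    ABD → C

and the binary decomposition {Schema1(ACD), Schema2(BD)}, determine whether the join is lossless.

No

Common attributes: Schema1 ∩ Schema2 = {D}.
No dependency enlarges {D}, so (D)⁺ = {D}.
The closure contains neither all of Schema1 = {ACD} nor all of Schema2 = {BD}, so the common attributes are not a superkey of either fragment. The join is lossy.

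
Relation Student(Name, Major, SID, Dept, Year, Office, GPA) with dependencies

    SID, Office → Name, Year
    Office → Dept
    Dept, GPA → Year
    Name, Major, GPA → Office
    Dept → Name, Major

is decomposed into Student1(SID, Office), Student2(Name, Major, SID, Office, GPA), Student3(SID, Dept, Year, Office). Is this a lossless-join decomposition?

Chase test. Columns are Name, Major, SID, Dept, Year, Office, GPA; row i has aⱼ where attribute j ∈ Studenti, else bᵢⱼ.
Initial tableau (one row per fragment):
  row 1: b11 b12 a3 b14 b15 a6 b17
  row 2: a1 a2 a3 b24 b25 a6 a7
  row 3: b31 b32 a3 a4 a5 a6 b37
Rows 1 and 2 agree on SID, Office; apply SID, Office→Name, Year and equate their Name, Year entries.
Rows 1 and 3 agree on SID, Office; apply SID, Office→Name, Year and equate their Name, Year entries.
Rows 1 and 2 agree on Office; apply Office→Dept and equate their Dept entries.
Rows 1 and 3 agree on Office; apply Office→Dept and equate their Dept entries.
Rows 1 and 2 agree on Dept; apply Dept→Name, Major and equate their Name, Major entries.
Rows 1 and 3 agree on Dept; apply Dept→Name, Major and equate their Name, Major entries.
Row 2 is now all distinguished symbols — the join is lossless.

Yes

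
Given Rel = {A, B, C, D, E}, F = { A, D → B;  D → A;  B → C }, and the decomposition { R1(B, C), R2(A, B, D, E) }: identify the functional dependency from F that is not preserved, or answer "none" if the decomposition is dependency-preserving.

none

A, D → B lies within R2.
D → A lies within R2.
B → C lies within R1.
Every dependency is enforceable on the fragments, so the decomposition is dependency-preserving.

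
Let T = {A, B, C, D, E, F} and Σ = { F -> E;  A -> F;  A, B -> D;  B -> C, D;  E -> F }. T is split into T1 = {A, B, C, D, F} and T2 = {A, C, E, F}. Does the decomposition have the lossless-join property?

Yes

Common attributes: T1 ∩ T2 = {A, C, F}.
Closure of {A, C, F}: F → E applies, adding E. So (A, C, F)⁺ = {A, C, E, F}.
This closure contains every attribute of T2, so T1 ∩ T2 → T2. The join is lossless.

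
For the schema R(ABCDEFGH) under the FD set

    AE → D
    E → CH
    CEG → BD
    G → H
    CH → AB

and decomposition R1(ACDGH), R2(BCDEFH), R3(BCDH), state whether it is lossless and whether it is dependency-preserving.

lossy but dependency-preserving

Lossless test (chase): Rows 1 and 2 agree on CH; apply CH→AB and equate their AB entries. Rows 1 and 3 agree on CH; apply CH→AB and equate their AB entries. No row becomes fully distinguished — the join is lossy.
Dependency preservation: AE → D; CEG → BD; CH → AB are not contained in any single fragment, but the restricted closure of each left-hand side across the fragments still reaches the right-hand side; the remaining FDs each lie inside some fragment. All dependencies are preserved.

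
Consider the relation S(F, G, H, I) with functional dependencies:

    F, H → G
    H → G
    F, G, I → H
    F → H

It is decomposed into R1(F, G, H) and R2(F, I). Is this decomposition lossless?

Common attributes: R1 ∩ R2 = {F}.
Closure of {F}: F → H applies, adding H; F, H → G applies, adding G. So (F)⁺ = {F, G, H}.
This closure contains every attribute of R1, so R1 ∩ R2 → R1. The join is lossless.

Yes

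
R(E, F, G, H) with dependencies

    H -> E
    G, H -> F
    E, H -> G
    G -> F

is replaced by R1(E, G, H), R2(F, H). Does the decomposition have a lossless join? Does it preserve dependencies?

Lossless test: (H)⁺ = {E, F, G, H}, which contains all of one fragment — lossless.
Dependency preservation: the restricted closure of {G} across the fragments never reaches {F}, so G → F cannot be enforced without a join — not preserved.

lossless but not dependency-preserving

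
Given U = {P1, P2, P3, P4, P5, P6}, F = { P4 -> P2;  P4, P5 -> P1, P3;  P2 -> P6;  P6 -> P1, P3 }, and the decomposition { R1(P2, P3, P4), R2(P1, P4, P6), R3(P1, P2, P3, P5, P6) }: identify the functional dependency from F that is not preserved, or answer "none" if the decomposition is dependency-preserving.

P4 → P2 lies within R1.
P4, P5 → P1, P3: restricted closure across fragments reaches P1, P3.
P2 → P6 lies within R3.
P6 → P1, P3 lies within R3.
Every dependency is enforceable on the fragments, so the decomposition is dependency-preserving.

none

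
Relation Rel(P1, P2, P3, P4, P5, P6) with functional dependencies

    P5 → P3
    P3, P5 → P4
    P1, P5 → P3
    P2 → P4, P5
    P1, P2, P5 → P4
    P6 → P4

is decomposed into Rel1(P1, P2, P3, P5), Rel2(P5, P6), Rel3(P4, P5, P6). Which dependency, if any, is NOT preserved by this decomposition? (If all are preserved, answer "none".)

P5 → P3 lies within Rel1.
P3, P5 → P4: restricted closure across fragments reaches P4.
P1, P5 → P3 lies within Rel1.
P2 → P4, P5: restricted closure across fragments reaches P4, P5.
P1, P2, P5 → P4: restricted closure across fragments reaches P4.
P6 → P4 lies within Rel3.
Every dependency is enforceable on the fragments, so the decomposition is dependency-preserving.

none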